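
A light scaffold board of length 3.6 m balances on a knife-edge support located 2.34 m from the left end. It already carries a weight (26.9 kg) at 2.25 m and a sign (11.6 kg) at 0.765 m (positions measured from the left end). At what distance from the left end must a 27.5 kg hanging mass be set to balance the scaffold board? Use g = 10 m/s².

Choose the knife-edge support (at 2.34 m from the left end) as the axis so the support reaction has zero arm there.
Weight: 26.9 × 10 = 269 N down at 2.25 m → arm 0.09 m, τ = 269 × 0.09 = 24.21 N·m counterclockwise.
Sign: 11.6 × 10 = 116 N down at 0.765 m → arm 1.575 m, τ = 116 × 1.575 = 182.7 N·m counterclockwise.
Net moment of existing loads = 206.9 N·m counterclockwise.
The hanging mass weighs 27.5 × 10 = 275 N and must supply an equal clockwise moment, so its lever arm about the knife-edge support is 206.9 / 275 = 0.752 m.
That puts it at 2.34 + 0.752 = 3.09 m from the left end.

x ≈ 3.09 m from the left end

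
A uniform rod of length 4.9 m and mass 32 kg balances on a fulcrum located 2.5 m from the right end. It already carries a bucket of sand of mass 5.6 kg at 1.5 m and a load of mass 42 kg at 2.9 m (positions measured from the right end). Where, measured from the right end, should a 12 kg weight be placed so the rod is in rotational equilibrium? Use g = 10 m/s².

Sum moments about the fulcrum (at 2.5 m from the right end) (the support reaction has zero arm there).
Beam weight: 32 × 10 = 320 N down at 2.45 m → arm 0.05 m, τ = 320 × 0.05 = 16 N·m clockwise.
Bucket of sand: 5.6 × 10 = 56 N down at 1.5 m → arm 1 m, τ = 56 × 1 = 56 N·m clockwise.
Load: 42 × 10 = 420 N down at 2.9 m → arm 0.4 m, τ = 420 × 0.4 = 168 N·m counterclockwise.
Net moment of existing loads = 96 N·m counterclockwise.
The weight weighs 12 × 10 = 120 N and must supply an equal clockwise moment, so its lever arm about the fulcrum is 96 / 120 = 0.8 m.
That puts it at 2.5 − 0.8 = 1.7 m from the right end.

x ≈ 1.7 m from the right end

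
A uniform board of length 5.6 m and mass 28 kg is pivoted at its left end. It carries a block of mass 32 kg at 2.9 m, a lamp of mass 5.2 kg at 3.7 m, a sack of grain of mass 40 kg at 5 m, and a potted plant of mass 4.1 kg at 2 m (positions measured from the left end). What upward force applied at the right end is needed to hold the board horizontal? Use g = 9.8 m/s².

F ≈ 698 N

Sum moments about the left end (the unknown pivot reaction has zero arm there).
Beam weight: 28 × 9.8 = 274.4 N down at 2.8 m → arm 2.8 m, τ = 274.4 × 2.8 = 768.3 N·m clockwise.
Block: 32 × 9.8 = 313.6 N down at 2.9 m → arm 2.9 m, τ = 313.6 × 2.9 = 909.4 N·m clockwise.
Lamp: 5.2 × 9.8 = 50.96 N down at 3.7 m → arm 3.7 m, τ = 50.96 × 3.7 = 188.6 N·m clockwise.
Sack of grain: 40 × 9.8 = 392 N down at 5 m → arm 5 m, τ = 392 × 5 = 1960 N·m clockwise.
Potted plant: 4.1 × 9.8 = 40.18 N down at 2 m → arm 2 m, τ = 40.18 × 2 = 80.36 N·m clockwise.
Net moment of the loads = 3907 N·m clockwise.
The upward force F acts at the right end, arm 5.6 m, giving F × 5.6 counterclockwise.
For rotational equilibrium, F × 5.6 = 3907, so F = 3907 / 5.6 = 698 N.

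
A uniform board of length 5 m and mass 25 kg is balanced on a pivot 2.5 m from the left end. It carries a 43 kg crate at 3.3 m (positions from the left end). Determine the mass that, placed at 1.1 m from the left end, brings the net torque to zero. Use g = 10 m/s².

m ≈ 24.6 kg

Sum moments about the pivot (at 2.5 m from the left end) (the support reaction has zero arm there).
Beam weight: acts at the pivot, moment arm 0 → no torque.
Crate: 43 × 10 = 430 N down at 3.3 m → arm 0.8 m, τ = 430 × 0.8 = 344 N·m clockwise.
Net moment of known loads = 344 N·m clockwise.
An unknown mass m at 1.1 m has arm 1.4 m; its moment is m·g·1.4 counterclockwise.
Setting net torque to zero: m × 10 × 1.4 = 344 → m = 344 / (10 × 1.4) = 24.6 kg.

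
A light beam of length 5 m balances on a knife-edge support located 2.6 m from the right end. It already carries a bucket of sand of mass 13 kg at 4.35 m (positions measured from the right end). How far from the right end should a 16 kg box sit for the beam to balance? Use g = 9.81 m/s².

x ≈ 1.18 m from the right end

Take moments about the knife-edge support (at 2.6 m from the right end).
Bucket of sand: 13 × 9.81 = 127.5 N down at 4.35 m → arm 1.75 m, τ = 127.5 × 1.75 = 223.1 N·m counterclockwise.
Net moment of existing loads = 223.1 N·m counterclockwise.
The box weighs 16 × 9.81 = 157 N and must supply an equal clockwise moment, so its lever arm about the knife-edge support is 223.1 / 157 = 1.42 m.
That puts it at 2.6 − 1.42 = 1.18 m from the right end.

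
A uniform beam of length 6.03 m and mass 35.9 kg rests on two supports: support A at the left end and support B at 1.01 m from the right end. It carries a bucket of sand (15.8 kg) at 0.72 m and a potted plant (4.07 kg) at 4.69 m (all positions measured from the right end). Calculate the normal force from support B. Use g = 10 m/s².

R_B ≈ 394 N

Choose support A as the axis so its reaction then has zero moment arm.
Beam weight: 35.9 × 10 = 359 N down at 3.015 m → arm 3.015 m, τ = 359 × 3.015 = 1082 N·m clockwise.
Bucket of sand: 15.8 × 10 = 158 N down at 0.72 m → arm 5.31 m, τ = 158 × 5.31 = 839 N·m clockwise.
Potted plant: 4.07 × 10 = 40.7 N down at 4.69 m → arm 1.34 m, τ = 40.7 × 1.34 = 54.54 N·m clockwise.
Net load moment about support A = 1976 N·m clockwise.
Reaction R at support B is upward at 1.01 m, arm 5.02 m → moment R × 5.02 counterclockwise.
For rotational equilibrium, R × 5.02 = 1976, so R = 394 N.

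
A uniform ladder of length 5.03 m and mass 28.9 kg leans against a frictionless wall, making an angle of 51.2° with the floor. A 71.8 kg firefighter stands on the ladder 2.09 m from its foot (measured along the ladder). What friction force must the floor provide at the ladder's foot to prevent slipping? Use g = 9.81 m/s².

Choose the foot of the ladder as the axis so the floor normal and friction both act there and drop out.
Ladder weight 28.9×9.81 = 283.5 N acts at 2.515 m along the ladder; its horizontal arm is 2.515·cos51.2° = 1.576 m → τ = 446.8 N·m clockwise.
Firefighter: 71.8×9.81 = 704.4 N at 2.09 m → arm 1.31 m → τ = 922.8 N·m clockwise.
Wall normal N acts horizontally at the top; its moment arm is the height L sinθ = 5.03·sin51.2° = 3.92 m, counterclockwise.
For rotational equilibrium, N × 3.92 = 1370, so N = 349 N.
ΣFx = 0: friction at the foot balances the wall's push, so f = N_wall = 349 N.

f ≈ 349 N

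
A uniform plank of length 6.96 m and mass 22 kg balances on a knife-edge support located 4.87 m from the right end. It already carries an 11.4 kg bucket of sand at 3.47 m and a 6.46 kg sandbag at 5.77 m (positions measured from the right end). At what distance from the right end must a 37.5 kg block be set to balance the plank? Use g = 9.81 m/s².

x ≈ 5.96 m from the right end

Take moments about the knife-edge support (at 4.87 m from the right end).
Beam weight: 22 × 9.81 = 215.8 N down at 3.48 m → arm 1.39 m, τ = 215.8 × 1.39 = 300 N·m clockwise.
Bucket of sand: 11.4 × 9.81 = 111.8 N down at 3.47 m → arm 1.4 m, τ = 111.8 × 1.4 = 156.5 N·m clockwise.
Sandbag: 6.46 × 9.81 = 63.37 N down at 5.77 m → arm 0.9 m, τ = 63.37 × 0.9 = 57.03 N·m counterclockwise.
Net moment of existing loads = 399.5 N·m clockwise.
The block weighs 37.5 × 9.81 = 367.9 N and must supply an equal counterclockwise moment, so its lever arm about the knife-edge support is 399.5 / 367.9 = 1.09 m.
That puts it at 4.87 + 1.09 = 5.96 m from the right end.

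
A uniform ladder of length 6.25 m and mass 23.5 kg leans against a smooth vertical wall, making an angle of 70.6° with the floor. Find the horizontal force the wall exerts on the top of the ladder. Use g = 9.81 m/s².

N_wall ≈ 40.6 N

About the foot of the ladder:
Ladder weight 23.5×9.81 = 230.5 N acts at 3.125 m along the ladder; its horizontal arm is 3.125·cos70.6° = 1.038 m → τ = 239.3 N·m clockwise.
Wall normal N acts horizontally at the top; its moment arm is the height L sinθ = 6.25·sin70.6° = 5.895 m, counterclockwise.
Setting net torque to zero: N × 5.895 = 239.3 → N = 40.6 N.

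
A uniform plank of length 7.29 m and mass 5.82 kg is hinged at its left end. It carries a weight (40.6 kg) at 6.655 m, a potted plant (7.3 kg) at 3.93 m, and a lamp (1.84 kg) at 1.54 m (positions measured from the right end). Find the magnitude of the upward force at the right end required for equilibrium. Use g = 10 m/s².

F ≈ 113 N

Sum moments about the left end (the unknown pivot reaction has zero arm there).
Beam weight: 5.82 × 10 = 58.2 N down at 3.645 m → arm 3.645 m, τ = 58.2 × 3.645 = 212.1 N·m clockwise.
Weight: 40.6 × 10 = 406 N down at 6.655 m → arm 0.635 m, τ = 406 × 0.635 = 257.8 N·m clockwise.
Potted plant: 7.3 × 10 = 73 N down at 3.93 m → arm 3.36 m, τ = 73 × 3.36 = 245.3 N·m clockwise.
Lamp: 1.84 × 10 = 18.4 N down at 1.54 m → arm 5.75 m, τ = 18.4 × 5.75 = 105.8 N·m clockwise.
Net moment of the loads = 821 N·m clockwise.
The upward force F acts at the right end, arm 7.29 m, giving F × 7.29 counterclockwise.
Setting net torque to zero: F × 7.29 = 821 → F = 821 / 7.29 = 113 N.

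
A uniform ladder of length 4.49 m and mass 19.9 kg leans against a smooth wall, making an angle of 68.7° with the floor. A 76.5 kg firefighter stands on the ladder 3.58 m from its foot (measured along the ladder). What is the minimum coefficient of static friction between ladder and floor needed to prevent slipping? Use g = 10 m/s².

μ_min ≈ 0.287

Take moments about the foot of the ladder.
Ladder weight 19.9×10 = 199 N acts at 2.245 m along the ladder; its horizontal arm is 2.245·cos68.7° = 0.8155 m → τ = 162.3 N·m clockwise.
Firefighter: 76.5×10 = 765 N at 3.58 m → arm 1.3 m → τ = 994.5 N·m clockwise.
Wall normal N acts horizontally at the top; its moment arm is the height L sinθ = 4.49·sin68.7° = 4.183 m, counterclockwise.
Balancing moments: N × 4.183 = 1157, giving N = 276.6 N.
ΣFx = 0 ⇒ f = N_wall = 276.6 N. ΣFy = 0 ⇒ N_floor = 964 N.
μ_min = f / N_floor = 276.6 / 964 = 0.287.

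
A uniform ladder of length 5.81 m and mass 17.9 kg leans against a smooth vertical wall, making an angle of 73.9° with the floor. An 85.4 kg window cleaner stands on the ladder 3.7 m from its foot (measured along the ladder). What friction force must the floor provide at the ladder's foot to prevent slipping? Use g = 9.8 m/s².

f ≈ 179 N

Sum moments about the foot of the ladder (the floor normal and friction both act there and drop out).
Ladder weight 17.9×9.8 = 175.4 N acts at 2.905 m along the ladder; its horizontal arm is 2.905·cos73.9° = 0.8056 m → τ = 141.3 N·m clockwise.
Window cleaner: 85.4×9.8 = 836.9 N at 3.7 m → arm 1.026 m → τ = 858.7 N·m clockwise.
Wall normal N acts horizontally at the top; its moment arm is the height L sinθ = 5.81·sin73.9° = 5.582 m, counterclockwise.
For rotational equilibrium, N × 5.582 = 1000, so N = 179 N.
ΣFx = 0: friction at the foot balances the wall's push, so f = N_wall = 179 N.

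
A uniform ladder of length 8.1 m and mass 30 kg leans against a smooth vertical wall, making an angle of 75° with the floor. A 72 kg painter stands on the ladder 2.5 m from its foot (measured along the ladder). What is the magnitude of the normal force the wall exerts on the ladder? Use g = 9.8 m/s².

N_wall ≈ 97.7 N

Taking torques about the foot of the ladder:
Ladder weight 30×9.8 = 294 N acts at 4.05 m along the ladder; its horizontal arm is 4.05·cos75° = 1.048 m → τ = 308.1 N·m clockwise.
Painter: 72×9.8 = 705.6 N at 2.5 m → arm 0.647 m → τ = 456.5 N·m clockwise.
Wall normal N acts horizontally at the top; its moment arm is the height L sinθ = 8.1·sin75° = 7.824 m, counterclockwise.
Στ = 0 ⇒ N × 7.824 = 764.6 ⇒ N = 97.7 N.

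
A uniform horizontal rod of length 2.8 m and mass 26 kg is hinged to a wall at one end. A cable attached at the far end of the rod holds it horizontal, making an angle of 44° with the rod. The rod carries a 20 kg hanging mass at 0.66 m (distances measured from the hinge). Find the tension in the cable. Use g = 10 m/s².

T ≈ 255 N

Taking torques about the hinge:
Beam weight: 26 × 10 = 260 N down at 1.4 m → arm 1.4 m, τ = 260 × 1.4 = 364 N·m clockwise.
Hanging mass: 20 × 10 = 200 N down at 0.66 m → arm 0.66 m, τ = 200 × 0.66 = 132 N·m clockwise.
Total clockwise load moment = 496 N·m.
The cable tension T acts at 2.8 m; only its component perpendicular to the rod, T sinθ, produces torque. sin 44° = 0.6947.
For rotational equilibrium, T × 2.8 × 0.6947 = 496, so T = 496 / 1.945 = 255 N.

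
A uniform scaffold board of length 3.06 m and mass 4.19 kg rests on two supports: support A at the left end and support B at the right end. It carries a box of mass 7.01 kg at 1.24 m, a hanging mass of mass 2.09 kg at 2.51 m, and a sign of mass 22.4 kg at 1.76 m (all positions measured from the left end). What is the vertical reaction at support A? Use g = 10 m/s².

R_A ≈ 162 N

Choose support B as the axis so its reaction then has zero moment arm.
Beam weight: 4.19 × 10 = 41.9 N down at 1.53 m → arm 1.53 m, τ = 41.9 × 1.53 = 64.11 N·m counterclockwise.
Box: 7.01 × 10 = 70.1 N down at 1.24 m → arm 1.82 m, τ = 70.1 × 1.82 = 127.6 N·m counterclockwise.
Hanging mass: 2.09 × 10 = 20.9 N down at 2.51 m → arm 0.55 m, τ = 20.9 × 0.55 = 11.5 N·m counterclockwise.
Sign: 22.4 × 10 = 224 N down at 1.76 m → arm 1.3 m, τ = 224 × 1.3 = 291.2 N·m counterclockwise.
Net load moment about support B = 494.4 N·m counterclockwise.
Reaction R at support A is upward at 0 m, arm 3.06 m → moment R × 3.06 clockwise.
Balancing moments: R × 3.06 = 494.4, giving R = 162 N.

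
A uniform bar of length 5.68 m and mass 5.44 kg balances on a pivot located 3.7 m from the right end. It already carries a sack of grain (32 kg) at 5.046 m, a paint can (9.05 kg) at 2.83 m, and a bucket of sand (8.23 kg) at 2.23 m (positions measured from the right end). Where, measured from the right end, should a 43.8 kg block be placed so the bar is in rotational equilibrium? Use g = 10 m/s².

Take moments about the pivot (at 3.7 m from the right end).
Beam weight: 5.44 × 10 = 54.4 N down at 2.84 m → arm 0.86 m, τ = 54.4 × 0.86 = 46.78 N·m clockwise.
Sack of grain: 32 × 10 = 320 N down at 5.046 m → arm 1.346 m, τ = 320 × 1.346 = 430.7 N·m counterclockwise.
Paint can: 9.05 × 10 = 90.5 N down at 2.83 m → arm 0.87 m, τ = 90.5 × 0.87 = 78.73 N·m clockwise.
Bucket of sand: 8.23 × 10 = 82.3 N down at 2.23 m → arm 1.47 m, τ = 82.3 × 1.47 = 121 N·m clockwise.
Net moment of existing loads = 184.2 N·m counterclockwise.
The block weighs 43.8 × 10 = 438 N and must supply an equal clockwise moment, so its lever arm about the pivot is 184.2 / 438 = 0.421 m.
That puts it at 3.7 − 0.421 = 3.28 m from the right end.

x ≈ 3.28 m from the right end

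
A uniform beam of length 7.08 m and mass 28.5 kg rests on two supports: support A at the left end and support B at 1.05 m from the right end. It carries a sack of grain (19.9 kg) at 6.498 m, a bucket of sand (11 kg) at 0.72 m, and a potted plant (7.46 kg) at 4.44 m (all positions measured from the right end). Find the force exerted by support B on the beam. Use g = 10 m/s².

Sum moments about support A (its reaction then has zero moment arm).
Beam weight: 28.5 × 10 = 285 N down at 3.54 m → arm 3.54 m, τ = 285 × 3.54 = 1009 N·m clockwise.
Sack of grain: 19.9 × 10 = 199 N down at 6.498 m → arm 0.582 m, τ = 199 × 0.582 = 115.8 N·m clockwise.
Bucket of sand: 11 × 10 = 110 N down at 0.72 m → arm 6.36 m, τ = 110 × 6.36 = 699.6 N·m clockwise.
Potted plant: 7.46 × 10 = 74.6 N down at 4.44 m → arm 2.64 m, τ = 74.6 × 2.64 = 196.9 N·m clockwise.
Net load moment about support A = 2021 N·m clockwise.
Reaction R at support B is upward at 1.05 m, arm 6.03 m → moment R × 6.03 counterclockwise.
Setting net torque to zero: R × 6.03 = 2021 → R = 335 N.

R_B ≈ 335 N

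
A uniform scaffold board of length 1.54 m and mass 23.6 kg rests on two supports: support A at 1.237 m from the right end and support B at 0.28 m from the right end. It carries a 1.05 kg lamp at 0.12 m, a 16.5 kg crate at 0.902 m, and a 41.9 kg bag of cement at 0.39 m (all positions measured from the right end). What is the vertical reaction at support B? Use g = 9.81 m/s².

R_B ≈ 545 N

Sum moments about support A (its reaction then has zero moment arm).
Beam weight: 23.6 × 9.81 = 231.5 N down at 0.77 m → arm 0.467 m, τ = 231.5 × 0.467 = 108.1 N·m clockwise.
Lamp: 1.05 × 9.81 = 10.3 N down at 0.12 m → arm 1.117 m, τ = 10.3 × 1.117 = 11.51 N·m clockwise.
Crate: 16.5 × 9.81 = 161.9 N down at 0.902 m → arm 0.335 m, τ = 161.9 × 0.335 = 54.24 N·m clockwise.
Bag of cement: 41.9 × 9.81 = 411 N down at 0.39 m → arm 0.847 m, τ = 411 × 0.847 = 348.1 N·m clockwise.
Net load moment about support A = 522 N·m clockwise.
Reaction R at support B is upward at 0.28 m, arm 0.957 m → moment R × 0.957 counterclockwise.
Στ = 0 ⇒ R × 0.957 = 522 ⇒ R = 545 N.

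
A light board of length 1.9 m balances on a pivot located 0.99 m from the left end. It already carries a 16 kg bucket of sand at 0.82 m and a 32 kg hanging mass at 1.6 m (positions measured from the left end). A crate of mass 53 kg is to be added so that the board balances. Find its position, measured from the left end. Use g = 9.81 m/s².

x ≈ 0.673 m from the left end

Take moments about the pivot (at 0.99 m from the left end).
Bucket of sand: 16 × 9.81 = 157 N down at 0.82 m → arm 0.17 m, τ = 157 × 0.17 = 26.69 N·m counterclockwise.
Hanging mass: 32 × 9.81 = 313.9 N down at 1.6 m → arm 0.61 m, τ = 313.9 × 0.61 = 191.5 N·m clockwise.
Net moment of existing loads = 164.8 N·m clockwise.
The crate weighs 53 × 9.81 = 519.9 N and must supply an equal counterclockwise moment, so its lever arm about the pivot is 164.8 / 519.9 = 0.317 m.
That puts it at 0.99 − 0.317 = 0.673 m from the left end.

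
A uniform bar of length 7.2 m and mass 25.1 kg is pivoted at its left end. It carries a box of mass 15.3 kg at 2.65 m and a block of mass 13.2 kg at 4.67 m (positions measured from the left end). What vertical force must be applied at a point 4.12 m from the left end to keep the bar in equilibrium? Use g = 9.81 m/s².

F ≈ 458 N

About the left end:
Beam weight: 25.1 × 9.81 = 246.2 N down at 3.6 m → arm 3.6 m, τ = 246.2 × 3.6 = 886.3 N·m clockwise.
Box: 15.3 × 9.81 = 150.1 N down at 2.65 m → arm 2.65 m, τ = 150.1 × 2.65 = 397.8 N·m clockwise.
Block: 13.2 × 9.81 = 129.5 N down at 4.67 m → arm 4.67 m, τ = 129.5 × 4.67 = 604.8 N·m clockwise.
Net moment of the loads = 1889 N·m clockwise.
The upward force F acts at a point 4.12 m from the left end, arm 4.12 m, giving F × 4.12 counterclockwise.
Setting net torque to zero: F × 4.12 = 1889 → F = 1889 / 4.12 = 458 N.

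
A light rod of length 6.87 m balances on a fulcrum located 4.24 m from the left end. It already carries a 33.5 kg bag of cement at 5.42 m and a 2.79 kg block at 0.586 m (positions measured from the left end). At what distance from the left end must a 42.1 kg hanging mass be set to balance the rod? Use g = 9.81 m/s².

x ≈ 3.54 m from the left end

Taking torques about the fulcrum (at 4.24 m from the left end):
Bag of cement: 33.5 × 9.81 = 328.6 N down at 5.42 m → arm 1.18 m, τ = 328.6 × 1.18 = 387.7 N·m clockwise.
Block: 2.79 × 9.81 = 27.37 N down at 0.586 m → arm 3.654 m, τ = 27.37 × 3.654 = 100 N·m counterclockwise.
Net moment of existing loads = 287.7 N·m clockwise.
The hanging mass weighs 42.1 × 9.81 = 413 N and must supply an equal counterclockwise moment, so its lever arm about the fulcrum is 287.7 / 413 = 0.697 m.
That puts it at 4.24 − 0.697 = 3.54 m from the left end.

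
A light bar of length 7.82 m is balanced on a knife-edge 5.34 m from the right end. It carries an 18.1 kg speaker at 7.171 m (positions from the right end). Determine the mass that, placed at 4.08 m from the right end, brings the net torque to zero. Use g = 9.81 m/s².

Choose the knife-edge (at 5.34 m from the right end) as the axis so the support reaction has zero arm there.
Speaker: 18.1 × 9.81 = 177.6 N down at 7.171 m → arm 1.831 m, τ = 177.6 × 1.831 = 325.2 N·m counterclockwise.
Net moment of known loads = 325.2 N·m counterclockwise.
An unknown mass m at 4.08 m has arm 1.26 m; its moment is m·g·1.26 clockwise.
Setting net torque to zero: m × 9.81 × 1.26 = 325.2 → m = 325.2 / (9.81 × 1.26) = 26.3 kg.

m ≈ 26.3 kg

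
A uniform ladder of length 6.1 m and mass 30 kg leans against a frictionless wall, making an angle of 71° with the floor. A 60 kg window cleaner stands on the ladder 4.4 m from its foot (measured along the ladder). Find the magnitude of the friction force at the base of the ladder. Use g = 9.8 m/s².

f ≈ 197 N

Take moments about the foot of the ladder.
Ladder weight 30×9.8 = 294 N acts at 3.05 m along the ladder; its horizontal arm is 3.05·cos71° = 0.993 m → τ = 291.9 N·m clockwise.
Window cleaner: 60×9.8 = 588 N at 4.4 m → arm 1.432 m → τ = 842 N·m clockwise.
Wall normal N acts horizontally at the top; its moment arm is the height L sinθ = 6.1·sin71° = 5.768 m, counterclockwise.
Στ = 0 ⇒ N × 5.768 = 1134 ⇒ N = 197 N.
ΣFx = 0: friction at the foot balances the wall's push, so f = N_wall = 197 N.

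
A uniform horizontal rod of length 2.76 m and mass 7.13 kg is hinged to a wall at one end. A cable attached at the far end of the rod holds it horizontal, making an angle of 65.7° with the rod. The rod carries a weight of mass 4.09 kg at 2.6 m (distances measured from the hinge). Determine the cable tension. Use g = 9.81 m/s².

T ≈ 79.8 N

Taking torques about the hinge:
Beam weight: 7.13 × 9.81 = 69.95 N down at 1.38 m → arm 1.38 m, τ = 69.95 × 1.38 = 96.53 N·m clockwise.
Weight: 4.09 × 9.81 = 40.12 N down at 2.6 m → arm 2.6 m, τ = 40.12 × 2.6 = 104.3 N·m clockwise.
Total clockwise load moment = 200.8 N·m.
The cable tension T acts at 2.76 m; only its component perpendicular to the rod, T sinθ, produces torque. sin 65.7° = 0.9114.
Balancing moments: T × 2.76 × 0.9114 = 200.8, giving T = 200.8 / 2.515 = 79.8 N.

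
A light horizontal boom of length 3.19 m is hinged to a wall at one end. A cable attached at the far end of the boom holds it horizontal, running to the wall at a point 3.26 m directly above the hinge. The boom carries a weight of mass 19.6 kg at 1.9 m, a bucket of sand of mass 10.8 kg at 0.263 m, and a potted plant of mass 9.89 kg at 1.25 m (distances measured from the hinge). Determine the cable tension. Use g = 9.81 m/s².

Taking torques about the hinge:
Weight: 19.6 × 9.81 = 192.3 N down at 1.9 m → arm 1.9 m, τ = 192.3 × 1.9 = 365.4 N·m clockwise.
Bucket of sand: 10.8 × 9.81 = 105.9 N down at 0.263 m → arm 0.263 m, τ = 105.9 × 0.263 = 27.85 N·m clockwise.
Potted plant: 9.89 × 9.81 = 97.02 N down at 1.25 m → arm 1.25 m, τ = 97.02 × 1.25 = 121.3 N·m clockwise.
Total clockwise load moment = 514.5 N·m.
The cable tension T acts at 3.19 m; only its component perpendicular to the boom, T sinθ, produces torque. sinθ = h/√(h²+d²) = 3.26/√(3.26²+3.19²) = 0.7147.
Στ = 0 ⇒ T × 3.19 × 0.7147 = 514.5 ⇒ T = 514.5 / 2.28 = 226 N.

T ≈ 226 N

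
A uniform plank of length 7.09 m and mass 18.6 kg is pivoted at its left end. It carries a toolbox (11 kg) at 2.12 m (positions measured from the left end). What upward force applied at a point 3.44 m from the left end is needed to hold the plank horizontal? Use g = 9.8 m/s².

Sum moments about the left end (the unknown pivot reaction has zero arm there).
Beam weight: 18.6 × 9.8 = 182.3 N down at 3.545 m → arm 3.545 m, τ = 182.3 × 3.545 = 646.3 N·m clockwise.
Toolbox: 11 × 9.8 = 107.8 N down at 2.12 m → arm 2.12 m, τ = 107.8 × 2.12 = 228.5 N·m clockwise.
Net moment of the loads = 874.8 N·m clockwise.
The upward force F acts at a point 3.44 m from the left end, arm 3.44 m, giving F × 3.44 counterclockwise.
Balancing moments: F × 3.44 = 874.8, giving F = 874.8 / 3.44 = 254 N.

F ≈ 254 N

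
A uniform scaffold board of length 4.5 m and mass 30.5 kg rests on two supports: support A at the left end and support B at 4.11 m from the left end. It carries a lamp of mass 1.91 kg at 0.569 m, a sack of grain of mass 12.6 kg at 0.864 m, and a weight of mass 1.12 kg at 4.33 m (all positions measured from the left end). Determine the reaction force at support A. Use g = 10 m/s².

R_A ≈ 253 N

About support B:
Beam weight: 30.5 × 10 = 305 N down at 2.25 m → arm 1.86 m, τ = 305 × 1.86 = 567.3 N·m counterclockwise.
Lamp: 1.91 × 10 = 19.1 N down at 0.569 m → arm 3.541 m, τ = 19.1 × 3.541 = 67.63 N·m counterclockwise.
Sack of grain: 12.6 × 10 = 126 N down at 0.864 m → arm 3.246 m, τ = 126 × 3.246 = 409 N·m counterclockwise.
Weight: 1.12 × 10 = 11.2 N down at 4.33 m → arm 0.22 m, τ = 11.2 × 0.22 = 2.464 N·m clockwise.
Net load moment about support B = 1041 N·m counterclockwise.
Reaction R at support A is upward at 0 m, arm 4.11 m → moment R × 4.11 clockwise.
Setting net torque to zero: R × 4.11 = 1041 → R = 253 N.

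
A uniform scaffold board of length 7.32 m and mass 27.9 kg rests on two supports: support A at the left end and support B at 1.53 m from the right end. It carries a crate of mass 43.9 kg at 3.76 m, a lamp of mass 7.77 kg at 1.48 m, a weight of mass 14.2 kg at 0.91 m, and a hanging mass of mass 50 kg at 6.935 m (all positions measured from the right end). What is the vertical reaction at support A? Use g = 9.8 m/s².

R_A ≈ 708 N

Choose support B as the axis so its reaction then has zero moment arm.
Beam weight: 27.9 × 9.8 = 273.4 N down at 3.66 m → arm 2.13 m, τ = 273.4 × 2.13 = 582.3 N·m counterclockwise.
Crate: 43.9 × 9.8 = 430.2 N down at 3.76 m → arm 2.23 m, τ = 430.2 × 2.23 = 959.3 N·m counterclockwise.
Lamp: 7.77 × 9.8 = 76.15 N down at 1.48 m → arm 0.05 m, τ = 76.15 × 0.05 = 3.808 N·m clockwise.
Weight: 14.2 × 9.8 = 139.2 N down at 0.91 m → arm 0.62 m, τ = 139.2 × 0.62 = 86.3 N·m clockwise.
Hanging mass: 50 × 9.8 = 490 N down at 6.935 m → arm 5.405 m, τ = 490 × 5.405 = 2648 N·m counterclockwise.
Net load moment about support B = 4099 N·m counterclockwise.
Reaction R at support A is upward at 7.32 m, arm 5.79 m → moment R × 5.79 clockwise.
For rotational equilibrium, R × 5.79 = 4099, so R = 708 N.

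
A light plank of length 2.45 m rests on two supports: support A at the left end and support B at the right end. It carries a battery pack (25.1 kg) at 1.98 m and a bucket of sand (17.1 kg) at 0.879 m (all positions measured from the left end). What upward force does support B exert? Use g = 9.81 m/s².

About support A:
Battery pack: 25.1 × 9.81 = 246.2 N down at 1.98 m → arm 1.98 m, τ = 246.2 × 1.98 = 487.5 N·m clockwise.
Bucket of sand: 17.1 × 9.81 = 167.8 N down at 0.879 m → arm 0.879 m, τ = 167.8 × 0.879 = 147.5 N·m clockwise.
Net load moment about support A = 635 N·m clockwise.
Reaction R at support B is upward at 2.45 m, arm 2.45 m → moment R × 2.45 counterclockwise.
Balancing moments: R × 2.45 = 635, giving R = 259 N.

R_B ≈ 259 N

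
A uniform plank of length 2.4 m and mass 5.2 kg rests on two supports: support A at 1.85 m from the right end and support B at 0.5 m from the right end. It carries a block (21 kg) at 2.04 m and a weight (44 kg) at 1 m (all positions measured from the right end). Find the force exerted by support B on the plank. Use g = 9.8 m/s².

R_B ≈ 267 N

About support A:
Beam weight: 5.2 × 9.8 = 50.96 N down at 1.2 m → arm 0.65 m, τ = 50.96 × 0.65 = 33.12 N·m clockwise.
Block: 21 × 9.8 = 205.8 N down at 2.04 m → arm 0.19 m, τ = 205.8 × 0.19 = 39.1 N·m counterclockwise.
Weight: 44 × 9.8 = 431.2 N down at 1 m → arm 0.85 m, τ = 431.2 × 0.85 = 366.5 N·m clockwise.
Net load moment about support A = 360.5 N·m clockwise.
Reaction R at support B is upward at 0.5 m, arm 1.35 m → moment R × 1.35 counterclockwise.
For rotational equilibrium, R × 1.35 = 360.5, so R = 267 N.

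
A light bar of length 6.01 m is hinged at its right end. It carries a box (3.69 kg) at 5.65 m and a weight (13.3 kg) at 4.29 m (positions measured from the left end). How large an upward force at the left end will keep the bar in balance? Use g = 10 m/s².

F ≈ 40.3 N

Sum moments about the right end (the unknown pivot reaction has zero arm there).
Box: 3.69 × 10 = 36.9 N down at 5.65 m → arm 0.36 m, τ = 36.9 × 0.36 = 13.28 N·m counterclockwise.
Weight: 13.3 × 10 = 133 N down at 4.29 m → arm 1.72 m, τ = 133 × 1.72 = 228.8 N·m counterclockwise.
Net moment of the loads = 242.1 N·m counterclockwise.
The upward force F acts at the left end, arm 6.01 m, giving F × 6.01 clockwise.
Setting net torque to zero: F × 6.01 = 242.1 → F = 242.1 / 6.01 = 40.3 N.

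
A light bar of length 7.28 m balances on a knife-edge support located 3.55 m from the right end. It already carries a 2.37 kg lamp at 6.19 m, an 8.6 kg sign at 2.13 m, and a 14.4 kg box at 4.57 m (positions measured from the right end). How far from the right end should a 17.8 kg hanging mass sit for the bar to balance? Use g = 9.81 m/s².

x ≈ 3.06 m from the right end

Sum moments about the knife-edge support (at 3.55 m from the right end) (the support reaction has zero arm there).
Lamp: 2.37 × 9.81 = 23.25 N down at 6.19 m → arm 2.64 m, τ = 23.25 × 2.64 = 61.38 N·m counterclockwise.
Sign: 8.6 × 9.81 = 84.37 N down at 2.13 m → arm 1.42 m, τ = 84.37 × 1.42 = 119.8 N·m clockwise.
Box: 14.4 × 9.81 = 141.3 N down at 4.57 m → arm 1.02 m, τ = 141.3 × 1.02 = 144.1 N·m counterclockwise.
Net moment of existing loads = 85.68 N·m counterclockwise.
The hanging mass weighs 17.8 × 9.81 = 174.6 N and must supply an equal clockwise moment, so its lever arm about the knife-edge support is 85.68 / 174.6 = 0.491 m.
That puts it at 3.55 − 0.491 = 3.06 m from the right end.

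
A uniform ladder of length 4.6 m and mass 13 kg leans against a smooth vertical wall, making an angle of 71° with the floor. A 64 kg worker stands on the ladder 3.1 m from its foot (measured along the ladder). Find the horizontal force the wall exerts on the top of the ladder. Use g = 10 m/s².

Sum moments about the foot of the ladder (the floor normal and friction both act there and drop out).
Ladder weight 13×10 = 130 N acts at 2.3 m along the ladder; its horizontal arm is 2.3·cos71° = 0.7488 m → τ = 97.34 N·m clockwise.
Worker: 64×10 = 640 N at 3.1 m → arm 1.009 m → τ = 645.8 N·m clockwise.
Wall normal N acts horizontally at the top; its moment arm is the height L sinθ = 4.6·sin71° = 4.349 m, counterclockwise.
Στ = 0 ⇒ N × 4.349 = 743.1 ⇒ N = 171 N.

N_wall ≈ 171 N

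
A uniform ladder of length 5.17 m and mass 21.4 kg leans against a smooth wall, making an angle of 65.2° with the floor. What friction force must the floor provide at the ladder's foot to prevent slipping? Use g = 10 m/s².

f ≈ 49.4 N

Sum moments about the foot of the ladder (the floor normal and friction both act there and drop out).
Ladder weight 21.4×10 = 214 N acts at 2.585 m along the ladder; its horizontal arm is 2.585·cos65.2° = 1.084 m → τ = 232 N·m clockwise.
Wall normal N acts horizontally at the top; its moment arm is the height L sinθ = 5.17·sin65.2° = 4.693 m, counterclockwise.
Balancing moments: N × 4.693 = 232, giving N = 49.4 N.
ΣFx = 0: friction at the foot balances the wall's push, so f = N_wall = 49.4 N.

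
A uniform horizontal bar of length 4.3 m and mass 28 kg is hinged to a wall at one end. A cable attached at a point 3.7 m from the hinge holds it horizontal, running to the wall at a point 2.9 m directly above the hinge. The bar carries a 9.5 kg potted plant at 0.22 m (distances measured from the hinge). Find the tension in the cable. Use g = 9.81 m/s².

Taking torques about the hinge:
Beam weight: 28 × 9.81 = 274.7 N down at 2.15 m → arm 2.15 m, τ = 274.7 × 2.15 = 590.6 N·m clockwise.
Potted plant: 9.5 × 9.81 = 93.2 N down at 0.22 m → arm 0.22 m, τ = 93.2 × 0.22 = 20.5 N·m clockwise.
Total clockwise load moment = 611.1 N·m.
The cable tension T acts at 3.7 m; only its component perpendicular to the bar, T sinθ, produces torque. sinθ = h/√(h²+d²) = 2.9/√(2.9²+3.7²) = 0.6169.
Balancing moments: T × 3.7 × 0.6169 = 611.1, giving T = 611.1 / 2.283 = 268 N.

T ≈ 268 N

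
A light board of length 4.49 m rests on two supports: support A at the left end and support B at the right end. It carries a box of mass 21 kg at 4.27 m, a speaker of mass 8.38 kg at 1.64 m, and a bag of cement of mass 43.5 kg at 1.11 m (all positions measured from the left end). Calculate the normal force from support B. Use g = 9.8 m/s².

R_B ≈ 331 N

Take moments about support A.
Box: 21 × 9.8 = 205.8 N down at 4.27 m → arm 4.27 m, τ = 205.8 × 4.27 = 878.8 N·m clockwise.
Speaker: 8.38 × 9.8 = 82.12 N down at 1.64 m → arm 1.64 m, τ = 82.12 × 1.64 = 134.7 N·m clockwise.
Bag of cement: 43.5 × 9.8 = 426.3 N down at 1.11 m → arm 1.11 m, τ = 426.3 × 1.11 = 473.2 N·m clockwise.
Net load moment about support A = 1487 N·m clockwise.
Reaction R at support B is upward at 4.49 m, arm 4.49 m → moment R × 4.49 counterclockwise.
For rotational equilibrium, R × 4.49 = 1487, so R = 331 N.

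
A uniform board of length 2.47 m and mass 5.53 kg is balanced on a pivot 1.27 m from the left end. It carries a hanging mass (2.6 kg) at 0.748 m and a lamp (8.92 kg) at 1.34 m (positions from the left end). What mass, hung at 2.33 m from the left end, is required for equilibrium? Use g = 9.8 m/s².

m ≈ 0.874 kg

About the pivot (at 1.27 m from the left end):
Beam weight: 5.53 × 9.8 = 54.19 N down at 1.235 m → arm 0.035 m, τ = 54.19 × 0.035 = 1.897 N·m counterclockwise.
Hanging mass: 2.6 × 9.8 = 25.48 N down at 0.748 m → arm 0.522 m, τ = 25.48 × 0.522 = 13.3 N·m counterclockwise.
Lamp: 8.92 × 9.8 = 87.42 N down at 1.34 m → arm 0.07 m, τ = 87.42 × 0.07 = 6.119 N·m clockwise.
Net moment of known loads = 9.078 N·m counterclockwise.
An unknown mass m at 2.33 m has arm 1.06 m; its moment is m·g·1.06 clockwise.
Στ = 0 ⇒ m × 9.8 × 1.06 = 9.078 ⇒ m = 9.078 / (9.8 × 1.06) = 0.874 kg.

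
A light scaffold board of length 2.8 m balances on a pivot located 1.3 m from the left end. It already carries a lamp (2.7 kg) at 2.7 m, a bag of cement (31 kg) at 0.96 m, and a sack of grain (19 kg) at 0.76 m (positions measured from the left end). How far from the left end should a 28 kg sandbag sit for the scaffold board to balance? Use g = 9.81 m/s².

x ≈ 1.91 m from the left end

About the pivot (at 1.3 m from the left end):
Lamp: 2.7 × 9.81 = 26.49 N down at 2.7 m → arm 1.4 m, τ = 26.49 × 1.4 = 37.09 N·m clockwise.
Bag of cement: 31 × 9.81 = 304.1 N down at 0.96 m → arm 0.34 m, τ = 304.1 × 0.34 = 103.4 N·m counterclockwise.
Sack of grain: 19 × 9.81 = 186.4 N down at 0.76 m → arm 0.54 m, τ = 186.4 × 0.54 = 100.7 N·m counterclockwise.
Net moment of existing loads = 167 N·m counterclockwise.
The sandbag weighs 28 × 9.81 = 274.7 N and must supply an equal clockwise moment, so its lever arm about the pivot is 167 / 274.7 = 0.608 m.
That puts it at 1.3 + 0.608 = 1.91 m from the left end.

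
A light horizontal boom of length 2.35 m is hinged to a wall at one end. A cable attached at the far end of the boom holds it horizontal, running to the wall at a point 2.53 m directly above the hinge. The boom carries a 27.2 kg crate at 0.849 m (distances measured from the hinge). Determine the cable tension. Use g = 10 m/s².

Choose the hinge as the axis so the unknown hinge reaction has zero arm there.
Crate: 27.2 × 10 = 272 N down at 0.849 m → arm 0.849 m, τ = 272 × 0.849 = 230.9 N·m clockwise.
Total clockwise load moment = 230.9 N·m.
The cable tension T acts at 2.35 m; only its component perpendicular to the boom, T sinθ, produces torque. sinθ = h/√(h²+d²) = 2.53/√(2.53²+2.35²) = 0.7327.
For rotational equilibrium, T × 2.35 × 0.7327 = 230.9, so T = 230.9 / 1.722 = 134 N.

T ≈ 134 N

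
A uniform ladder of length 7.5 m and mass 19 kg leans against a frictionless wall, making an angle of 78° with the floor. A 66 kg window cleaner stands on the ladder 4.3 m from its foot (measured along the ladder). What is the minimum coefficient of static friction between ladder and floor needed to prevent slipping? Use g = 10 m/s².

Taking torques about the foot of the ladder:
Ladder weight 19×10 = 190 N acts at 3.75 m along the ladder; its horizontal arm is 3.75·cos78° = 0.7797 m → τ = 148.1 N·m clockwise.
Window cleaner: 66×10 = 660 N at 4.3 m → arm 0.894 m → τ = 590 N·m clockwise.
Wall normal N acts horizontally at the top; its moment arm is the height L sinθ = 7.5·sin78° = 7.336 m, counterclockwise.
Balancing moments: N × 7.336 = 738.1, giving N = 100.6 N.
ΣFx = 0 ⇒ f = N_wall = 100.6 N. ΣFy = 0 ⇒ N_floor = 850 N.
μ_min = f / N_floor = 100.6 / 850 = 0.118.

μ_min ≈ 0.118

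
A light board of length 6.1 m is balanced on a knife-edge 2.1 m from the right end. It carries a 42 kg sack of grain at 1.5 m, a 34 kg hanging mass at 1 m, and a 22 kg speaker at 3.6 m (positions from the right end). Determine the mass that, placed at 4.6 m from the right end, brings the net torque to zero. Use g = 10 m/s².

m ≈ 11.8 kg

Taking torques about the knife-edge (at 2.1 m from the right end):
Sack of grain: 42 × 10 = 420 N down at 1.5 m → arm 0.6 m, τ = 420 × 0.6 = 252 N·m clockwise.
Hanging mass: 34 × 10 = 340 N down at 1 m → arm 1.1 m, τ = 340 × 1.1 = 374 N·m clockwise.
Speaker: 22 × 10 = 220 N down at 3.6 m → arm 1.5 m, τ = 220 × 1.5 = 330 N·m counterclockwise.
Net moment of known loads = 296 N·m clockwise.
An unknown mass m at 4.6 m has arm 2.5 m; its moment is m·g·2.5 counterclockwise.
Στ = 0 ⇒ m × 10 × 2.5 = 296 ⇒ m = 296 / (10 × 2.5) = 11.8 kg.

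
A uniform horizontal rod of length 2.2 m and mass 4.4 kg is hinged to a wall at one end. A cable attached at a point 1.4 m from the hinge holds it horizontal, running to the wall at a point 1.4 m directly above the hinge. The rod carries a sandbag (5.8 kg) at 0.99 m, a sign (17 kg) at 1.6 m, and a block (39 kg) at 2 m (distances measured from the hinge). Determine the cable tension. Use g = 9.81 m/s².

Taking torques about the hinge:
Beam weight: 4.4 × 9.81 = 43.16 N down at 1.1 m → arm 1.1 m, τ = 43.16 × 1.1 = 47.48 N·m clockwise.
Sandbag: 5.8 × 9.81 = 56.9 N down at 0.99 m → arm 0.99 m, τ = 56.9 × 0.99 = 56.33 N·m clockwise.
Sign: 17 × 9.81 = 166.8 N down at 1.6 m → arm 1.6 m, τ = 166.8 × 1.6 = 266.9 N·m clockwise.
Block: 39 × 9.81 = 382.6 N down at 2 m → arm 2 m, τ = 382.6 × 2 = 765.2 N·m clockwise.
Total clockwise load moment = 1136 N·m.
The cable tension T acts at 1.4 m; only its component perpendicular to the rod, T sinθ, produces torque. sinθ = h/√(h²+d²) = 1.4/√(1.4²+1.4²) = 0.7071.
Setting net torque to zero: T × 1.4 × 0.7071 = 1136 → T = 1136 / 0.9899 = 1150 N.

T ≈ 1150 N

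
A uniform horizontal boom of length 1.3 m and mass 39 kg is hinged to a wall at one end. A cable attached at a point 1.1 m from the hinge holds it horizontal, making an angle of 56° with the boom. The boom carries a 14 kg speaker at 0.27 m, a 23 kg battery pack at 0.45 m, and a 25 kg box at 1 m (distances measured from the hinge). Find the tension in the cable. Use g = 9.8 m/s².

T ≈ 693 N

Taking torques about the hinge:
Beam weight: 39 × 9.8 = 382.2 N down at 0.65 m → arm 0.65 m, τ = 382.2 × 0.65 = 248.4 N·m clockwise.
Speaker: 14 × 9.8 = 137.2 N down at 0.27 m → arm 0.27 m, τ = 137.2 × 0.27 = 37.04 N·m clockwise.
Battery pack: 23 × 9.8 = 225.4 N down at 0.45 m → arm 0.45 m, τ = 225.4 × 0.45 = 101.4 N·m clockwise.
Box: 25 × 9.8 = 245 N down at 1 m → arm 1 m, τ = 245 × 1 = 245 N·m clockwise.
Total clockwise load moment = 631.8 N·m.
The cable tension T acts at 1.1 m; only its component perpendicular to the boom, T sinθ, produces torque. sin 56° = 0.829.
For rotational equilibrium, T × 1.1 × 0.829 = 631.8, so T = 631.8 / 0.9119 = 693 N.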